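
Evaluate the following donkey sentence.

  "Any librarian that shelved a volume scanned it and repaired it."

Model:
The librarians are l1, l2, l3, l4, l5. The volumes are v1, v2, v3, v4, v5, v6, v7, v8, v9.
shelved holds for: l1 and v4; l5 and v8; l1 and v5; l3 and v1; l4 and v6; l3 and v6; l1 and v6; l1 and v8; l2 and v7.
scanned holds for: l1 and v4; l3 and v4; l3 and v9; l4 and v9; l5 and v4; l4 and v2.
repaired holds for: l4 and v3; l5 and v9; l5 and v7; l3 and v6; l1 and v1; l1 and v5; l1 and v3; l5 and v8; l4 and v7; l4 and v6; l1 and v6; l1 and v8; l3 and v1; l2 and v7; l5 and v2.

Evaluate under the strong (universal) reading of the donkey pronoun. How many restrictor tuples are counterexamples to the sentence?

9

"it" takes "a volume" as antecedent — a donkey pronoun bound across the clause boundary.
Strong reading: for every (l,v) with shelved(l,v), scanned(l,v) ∧ repaired(l,v).
Restrictor pairs: (l1,v4) ✗  (l1,v5) ✗  (l1,v6) ✗  (l1,v8) ✗  (l2,v7) ✗  (l3,v1) ✗  (l3,v6) ✗  (l4,v6) ✗  (l5,v8) ✗
Counterexamples (restrictor pairs failing the scope): 9.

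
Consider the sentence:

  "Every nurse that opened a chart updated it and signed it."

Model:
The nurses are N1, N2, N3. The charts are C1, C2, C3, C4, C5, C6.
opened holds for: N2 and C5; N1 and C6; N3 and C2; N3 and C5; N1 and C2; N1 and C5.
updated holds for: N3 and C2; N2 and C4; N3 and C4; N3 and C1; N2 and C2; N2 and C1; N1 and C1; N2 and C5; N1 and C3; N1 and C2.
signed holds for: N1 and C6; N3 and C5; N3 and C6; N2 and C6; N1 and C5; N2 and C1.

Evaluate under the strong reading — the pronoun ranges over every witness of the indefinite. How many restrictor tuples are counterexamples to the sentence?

"it" takes "a chart" as antecedent — a donkey pronoun bound across the clause boundary.
Strong reading: for every (n,c) with opened(n,c), updated(n,c) ∧ signed(n,c).
Restrictor pairs: (N1,C2) ✗  (N1,C5) ✗  (N1,C6) ✗  (N2,C5) ✗  (N3,C2) ✗  (N3,C5) ✗
Counterexamples (restrictor pairs failing the scope): 6.

6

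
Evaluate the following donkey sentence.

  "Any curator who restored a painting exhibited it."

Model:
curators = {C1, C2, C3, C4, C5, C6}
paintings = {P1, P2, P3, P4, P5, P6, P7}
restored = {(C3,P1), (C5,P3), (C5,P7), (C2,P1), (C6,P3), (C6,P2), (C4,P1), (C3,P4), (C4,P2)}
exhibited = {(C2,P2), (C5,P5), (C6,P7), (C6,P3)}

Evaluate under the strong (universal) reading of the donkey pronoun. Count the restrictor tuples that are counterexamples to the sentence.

8

"it" takes "a painting" as antecedent — a donkey pronoun bound across the clause boundary.
Strong reading: for every (c,p) with restored(c,p), exhibited(c,p).
Restrictor pairs: (C2,P1) ✗  (C3,P1) ✗  (C3,P4) ✗  (C4,P1) ✗  (C4,P2) ✗  (C5,P3) ✗  (C5,P7) ✗  (C6,P2) ✗  (C6,P3) ✓
Counterexamples (restrictor pairs failing the scope): 8.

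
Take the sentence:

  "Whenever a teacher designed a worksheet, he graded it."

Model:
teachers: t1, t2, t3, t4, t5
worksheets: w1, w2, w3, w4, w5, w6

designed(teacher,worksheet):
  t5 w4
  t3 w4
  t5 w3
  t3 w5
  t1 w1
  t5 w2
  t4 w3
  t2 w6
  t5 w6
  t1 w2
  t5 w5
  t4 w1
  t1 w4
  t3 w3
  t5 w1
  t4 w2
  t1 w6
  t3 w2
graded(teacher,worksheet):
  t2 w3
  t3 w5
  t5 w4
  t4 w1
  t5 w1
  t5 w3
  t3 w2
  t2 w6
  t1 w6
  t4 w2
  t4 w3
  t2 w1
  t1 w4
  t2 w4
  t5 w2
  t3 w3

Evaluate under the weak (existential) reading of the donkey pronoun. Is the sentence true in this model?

"it" takes "a worksheet" as antecedent — a donkey pronoun bound across the clause boundary.
Weak reading: every teacher t with some designed-worksheet has at least one designed-worksheet w such that graded(t,w).
Per teacher: t1:✓  t2:✓  t3:✓  t4:✓  t5:✓
Every teacher in the restrictor has a witness.

True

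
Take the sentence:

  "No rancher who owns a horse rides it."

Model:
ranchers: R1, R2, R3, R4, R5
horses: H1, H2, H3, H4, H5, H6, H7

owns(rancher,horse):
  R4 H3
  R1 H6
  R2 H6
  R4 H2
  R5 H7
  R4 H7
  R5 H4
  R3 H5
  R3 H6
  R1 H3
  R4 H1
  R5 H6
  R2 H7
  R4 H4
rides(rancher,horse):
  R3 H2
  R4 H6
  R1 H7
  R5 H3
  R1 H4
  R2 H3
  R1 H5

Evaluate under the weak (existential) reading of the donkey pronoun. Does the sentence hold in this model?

True

"it" takes "a horse" as antecedent — a donkey pronoun bound across the clause boundary.
Truth condition: for no (r,h) with owns(r,h) does rides(r,h) hold.
Restrictor pairs — does the scope hold? (R1,H3):fails  (R1,H6):fails  (R2,H6):fails  (R2,H7):fails  (R3,H5):fails  (R3,H6):fails  (R4,H1):fails  (R4,H2):fails  (R4,H3):fails  (R4,H4):fails  (R4,H7):fails  (R5,H4):fails  (R5,H6):fails  (R5,H7):fails
Scope holds for no restrictor pair, so the sentence is true.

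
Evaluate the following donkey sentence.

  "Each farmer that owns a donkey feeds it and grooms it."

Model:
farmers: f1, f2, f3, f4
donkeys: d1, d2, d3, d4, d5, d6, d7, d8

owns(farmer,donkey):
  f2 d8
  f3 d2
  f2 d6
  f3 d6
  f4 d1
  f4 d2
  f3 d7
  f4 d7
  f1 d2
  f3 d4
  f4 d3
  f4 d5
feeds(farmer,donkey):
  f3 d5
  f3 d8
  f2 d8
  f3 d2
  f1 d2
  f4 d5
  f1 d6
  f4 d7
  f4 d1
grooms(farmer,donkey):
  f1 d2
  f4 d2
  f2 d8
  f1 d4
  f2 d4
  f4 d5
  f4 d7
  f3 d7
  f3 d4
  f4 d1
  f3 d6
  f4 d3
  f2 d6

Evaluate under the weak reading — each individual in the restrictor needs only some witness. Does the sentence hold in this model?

False

"it" takes "a donkey" as antecedent — a donkey pronoun bound across the clause boundary.
Weak reading: every farmer f with some owns-donkey has at least one owns-donkey d such that feeds(f,d) ∧ grooms(f,d).
Per farmer: f1:✓  f2:✓  f3:✗  f4:✓
f3 has no witness among its owns-donkeys.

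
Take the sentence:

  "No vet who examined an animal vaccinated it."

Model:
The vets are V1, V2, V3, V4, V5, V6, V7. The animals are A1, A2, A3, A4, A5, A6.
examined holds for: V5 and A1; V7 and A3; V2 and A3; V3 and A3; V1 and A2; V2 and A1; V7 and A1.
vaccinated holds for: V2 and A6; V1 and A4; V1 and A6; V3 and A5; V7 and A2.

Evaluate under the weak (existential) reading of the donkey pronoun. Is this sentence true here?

True

"it" takes "an animal" as antecedent — a donkey pronoun bound across the clause boundary.
Truth condition: for no (v,a) with examined(v,a) does vaccinated(v,a) hold.
Restrictor pairs — does the scope hold? (V1,A2):fails  (V2,A1):fails  (V2,A3):fails  (V3,A3):fails  (V5,A1):fails  (V7,A1):fails  (V7,A3):fails
Scope holds for no restrictor pair, so the sentence is true.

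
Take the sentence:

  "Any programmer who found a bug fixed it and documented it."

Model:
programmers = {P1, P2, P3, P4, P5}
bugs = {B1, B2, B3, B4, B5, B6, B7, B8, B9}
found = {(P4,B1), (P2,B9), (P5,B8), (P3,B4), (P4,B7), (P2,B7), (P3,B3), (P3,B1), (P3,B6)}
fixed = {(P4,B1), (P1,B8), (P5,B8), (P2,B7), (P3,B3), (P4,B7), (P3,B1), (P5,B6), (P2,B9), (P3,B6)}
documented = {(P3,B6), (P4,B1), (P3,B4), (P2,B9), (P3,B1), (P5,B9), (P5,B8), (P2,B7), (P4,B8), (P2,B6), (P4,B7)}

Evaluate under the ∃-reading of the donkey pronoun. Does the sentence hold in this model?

True

"it" takes "a bug" as antecedent — a donkey pronoun bound across the clause boundary.
Weak reading: every programmer p with some found-bug has at least one found-bug b such that fixed(p,b) ∧ documented(p,b).
Per programmer: P2:✓  P3:✓  P4:✓  P5:✓
Every programmer in the restrictor has a witness.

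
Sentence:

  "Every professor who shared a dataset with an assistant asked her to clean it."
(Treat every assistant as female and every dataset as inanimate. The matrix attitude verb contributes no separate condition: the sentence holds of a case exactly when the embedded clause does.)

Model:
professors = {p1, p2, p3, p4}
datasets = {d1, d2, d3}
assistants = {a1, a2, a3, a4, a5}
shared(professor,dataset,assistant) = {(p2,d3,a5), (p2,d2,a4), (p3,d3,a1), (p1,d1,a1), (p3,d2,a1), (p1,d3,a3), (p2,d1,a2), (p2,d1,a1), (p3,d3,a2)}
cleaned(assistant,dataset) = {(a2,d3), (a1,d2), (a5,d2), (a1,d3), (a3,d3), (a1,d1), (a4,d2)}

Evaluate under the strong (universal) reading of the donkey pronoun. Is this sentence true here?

False

"her" takes "an assistant" as antecedent and "it" takes "a dataset"; both are donkey pronouns co-varying with the restrictor.
Strong reading: for every (p,d,a) with shared(p,d,a), cleaned(a,d).
Restrictor triples: (p1,d1,a1)→cleaned(a1,d1) ✓  (p1,d3,a3)→cleaned(a3,d3) ✓  (p2,d1,a1)→cleaned(a1,d1) ✓  (p2,d1,a2)→cleaned(a2,d1) ✗  (p2,d2,a4)→cleaned(a4,d2) ✓  (p2,d3,a5)→cleaned(a5,d3) ✗  (p3,d2,a1)→cleaned(a1,d2) ✓  (p3,d3,a1)→cleaned(a1,d3) ✓  (p3,d3,a2)→cleaned(a2,d3) ✓
Counterexample: (p2,d1,a2) — cleaned(a2,d1) does not hold.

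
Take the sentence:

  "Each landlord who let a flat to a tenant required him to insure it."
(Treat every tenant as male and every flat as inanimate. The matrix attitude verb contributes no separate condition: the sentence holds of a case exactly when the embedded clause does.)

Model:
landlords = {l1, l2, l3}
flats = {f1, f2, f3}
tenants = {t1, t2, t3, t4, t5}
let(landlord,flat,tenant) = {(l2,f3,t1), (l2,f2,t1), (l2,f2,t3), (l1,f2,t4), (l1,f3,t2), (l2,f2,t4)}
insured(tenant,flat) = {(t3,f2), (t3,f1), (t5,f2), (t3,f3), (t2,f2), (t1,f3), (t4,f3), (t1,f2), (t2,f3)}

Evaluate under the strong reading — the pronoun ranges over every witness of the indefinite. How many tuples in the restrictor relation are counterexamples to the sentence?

2

"him" takes "a tenant" as antecedent and "it" takes "a flat"; both are donkey pronouns co-varying with the restrictor.
Strong reading: for every (l,f,t) with let(l,f,t), insured(t,f).
Restrictor triples: (l1,f2,t4)→insured(t4,f2) ✗  (l1,f3,t2)→insured(t2,f3) ✓  (l2,f2,t1)→insured(t1,f2) ✓  (l2,f2,t3)→insured(t3,f2) ✓  (l2,f2,t4)→insured(t4,f2) ✗  (l2,f3,t1)→insured(t1,f3) ✓
Counterexamples (restrictor triples failing the scope): 2.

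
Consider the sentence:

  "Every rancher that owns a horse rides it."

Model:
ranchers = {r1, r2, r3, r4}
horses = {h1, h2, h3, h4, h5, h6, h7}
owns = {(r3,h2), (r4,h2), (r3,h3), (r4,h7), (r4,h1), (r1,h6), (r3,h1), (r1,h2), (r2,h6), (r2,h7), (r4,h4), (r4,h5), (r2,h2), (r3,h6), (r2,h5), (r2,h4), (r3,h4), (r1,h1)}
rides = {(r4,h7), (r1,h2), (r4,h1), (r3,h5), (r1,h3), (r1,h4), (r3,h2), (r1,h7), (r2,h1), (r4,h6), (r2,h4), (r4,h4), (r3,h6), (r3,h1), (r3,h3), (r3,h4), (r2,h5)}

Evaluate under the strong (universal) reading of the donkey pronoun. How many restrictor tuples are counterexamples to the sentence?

7

"it" takes "a horse" as antecedent — a donkey pronoun bound across the clause boundary.
Strong reading: for every (r,h) with owns(r,h), rides(r,h).
Restrictor pairs: (r1,h1) ✗  (r1,h2) ✓  (r1,h6) ✗  (r2,h2) ✗  (r2,h4) ✓  (r2,h5) ✓  (r2,h6) ✗  (r2,h7) ✗  (r3,h1) ✓  (r3,h2) ✓  (r3,h3) ✓  (r3,h4) ✓  (r3,h6) ✓  (r4,h1) ✓  (r4,h2) ✗  (r4,h4) ✓  (r4,h5) ✗  (r4,h7) ✓
Counterexamples (restrictor pairs failing the scope): 7.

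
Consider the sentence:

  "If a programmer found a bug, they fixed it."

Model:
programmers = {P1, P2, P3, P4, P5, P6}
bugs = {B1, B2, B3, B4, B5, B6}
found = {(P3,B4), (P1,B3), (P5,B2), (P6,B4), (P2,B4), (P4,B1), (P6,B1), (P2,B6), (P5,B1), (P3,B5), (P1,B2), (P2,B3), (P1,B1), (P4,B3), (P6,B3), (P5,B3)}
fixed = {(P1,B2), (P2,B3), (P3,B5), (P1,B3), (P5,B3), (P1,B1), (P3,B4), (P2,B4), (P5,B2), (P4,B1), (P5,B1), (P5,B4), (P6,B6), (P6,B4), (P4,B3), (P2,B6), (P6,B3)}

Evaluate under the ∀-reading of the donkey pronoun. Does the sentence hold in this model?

"it" takes "a bug" as antecedent — a donkey pronoun bound across the clause boundary.
Strong reading: for every (p,b) with found(p,b), fixed(p,b).
Restrictor pairs: (P1,B1) ✓  (P1,B2) ✓  (P1,B3) ✓  (P2,B3) ✓  (P2,B4) ✓  (P2,B6) ✓  (P3,B4) ✓  (P3,B5) ✓  (P4,B1) ✓  (P4,B3) ✓  (P5,B1) ✓  (P5,B2) ✓  (P5,B3) ✓  (P6,B1) ✗  (P6,B3) ✓  (P6,B4) ✓
Counterexample: (P6,B1) is in found but fails the scope.

False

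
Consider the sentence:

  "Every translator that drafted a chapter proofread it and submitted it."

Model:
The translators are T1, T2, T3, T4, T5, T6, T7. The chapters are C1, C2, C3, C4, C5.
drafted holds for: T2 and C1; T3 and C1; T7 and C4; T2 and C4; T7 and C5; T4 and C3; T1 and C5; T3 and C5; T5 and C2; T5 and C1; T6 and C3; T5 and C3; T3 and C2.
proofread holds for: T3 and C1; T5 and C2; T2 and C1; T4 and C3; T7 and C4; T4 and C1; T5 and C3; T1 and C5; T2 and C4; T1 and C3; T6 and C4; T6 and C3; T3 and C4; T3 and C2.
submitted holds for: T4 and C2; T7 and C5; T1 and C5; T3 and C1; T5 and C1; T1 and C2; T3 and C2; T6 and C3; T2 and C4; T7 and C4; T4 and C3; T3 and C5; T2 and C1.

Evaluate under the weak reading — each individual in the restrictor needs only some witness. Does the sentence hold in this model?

False

"it" takes "a chapter" as antecedent — a donkey pronoun bound across the clause boundary.
Weak reading: every translator t with some drafted-chapter has at least one drafted-chapter c such that proofread(t,c) ∧ submitted(t,c).
Per translator: T1:✓  T2:✓  T3:✓  T4:✓  T5:✗  T6:✓  T7:✓
T5 has no witness among its drafted-chapters.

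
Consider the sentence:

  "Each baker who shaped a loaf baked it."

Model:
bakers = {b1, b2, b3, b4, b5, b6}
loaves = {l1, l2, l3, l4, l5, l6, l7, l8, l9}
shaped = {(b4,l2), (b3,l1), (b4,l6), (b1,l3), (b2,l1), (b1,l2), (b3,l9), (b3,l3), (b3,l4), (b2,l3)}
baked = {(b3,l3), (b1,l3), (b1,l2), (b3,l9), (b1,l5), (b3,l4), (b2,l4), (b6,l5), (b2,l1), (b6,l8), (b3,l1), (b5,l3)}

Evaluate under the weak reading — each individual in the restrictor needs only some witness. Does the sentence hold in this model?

False

"it" takes "a loaf" as antecedent — a donkey pronoun bound across the clause boundary.
Weak reading: every baker b with some shaped-loaf has at least one shaped-loaf l such that baked(b,l).
Per baker: b1:✓  b2:✓  b3:✓  b4:✗
b4 has no witness among its shaped-loaves.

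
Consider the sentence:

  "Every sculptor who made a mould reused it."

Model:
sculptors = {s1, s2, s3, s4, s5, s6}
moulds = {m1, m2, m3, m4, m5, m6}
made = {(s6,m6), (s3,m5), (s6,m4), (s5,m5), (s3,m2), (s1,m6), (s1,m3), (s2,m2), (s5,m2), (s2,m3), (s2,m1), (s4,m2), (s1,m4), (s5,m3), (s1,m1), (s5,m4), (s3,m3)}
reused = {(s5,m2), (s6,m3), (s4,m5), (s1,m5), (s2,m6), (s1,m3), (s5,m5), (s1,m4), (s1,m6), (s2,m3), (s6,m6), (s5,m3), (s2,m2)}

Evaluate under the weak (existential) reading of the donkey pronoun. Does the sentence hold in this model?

"it" takes "a mould" as antecedent — a donkey pronoun bound across the clause boundary.
Weak reading: every sculptor s with some made-mould has at least one made-mould m such that reused(s,m).
Per sculptor: s1:✓  s2:✓  s3:✗  s4:✗  s5:✓  s6:✓
s3 has no witness among its made-moulds.

False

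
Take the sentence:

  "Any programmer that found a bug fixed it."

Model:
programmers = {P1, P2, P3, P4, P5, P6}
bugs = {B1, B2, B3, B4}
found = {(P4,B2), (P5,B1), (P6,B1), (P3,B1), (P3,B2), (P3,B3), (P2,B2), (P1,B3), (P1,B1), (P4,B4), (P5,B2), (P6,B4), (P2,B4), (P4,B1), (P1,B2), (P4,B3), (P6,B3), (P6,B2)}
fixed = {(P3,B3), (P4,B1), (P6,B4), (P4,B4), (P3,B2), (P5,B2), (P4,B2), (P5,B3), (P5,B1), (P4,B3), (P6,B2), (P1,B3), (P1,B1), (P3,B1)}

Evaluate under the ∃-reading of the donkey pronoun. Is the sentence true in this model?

"it" takes "a bug" as antecedent — a donkey pronoun bound across the clause boundary.
Weak reading: every programmer p with some found-bug has at least one found-bug b such that fixed(p,b).
Per programmer: P1:✓  P2:✗  P3:✓  P4:✓  P5:✓  P6:✓
P2 has no witness among its found-bugs.

False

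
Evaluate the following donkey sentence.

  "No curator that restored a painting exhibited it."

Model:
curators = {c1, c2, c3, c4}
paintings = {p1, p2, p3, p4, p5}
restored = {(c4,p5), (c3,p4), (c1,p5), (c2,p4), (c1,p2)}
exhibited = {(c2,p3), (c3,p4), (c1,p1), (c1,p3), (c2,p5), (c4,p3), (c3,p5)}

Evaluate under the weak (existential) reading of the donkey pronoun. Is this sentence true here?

False

"it" takes "a painting" as antecedent — a donkey pronoun bound across the clause boundary.
Truth condition: for no (c,p) with restored(c,p) does exhibited(c,p) hold.
Restrictor pairs — does the scope hold? (c1,p2):fails  (c1,p5):fails  (c2,p4):fails  (c3,p4):holds  (c4,p5):fails
Scope holds for 1 pair(s), so the sentence is false.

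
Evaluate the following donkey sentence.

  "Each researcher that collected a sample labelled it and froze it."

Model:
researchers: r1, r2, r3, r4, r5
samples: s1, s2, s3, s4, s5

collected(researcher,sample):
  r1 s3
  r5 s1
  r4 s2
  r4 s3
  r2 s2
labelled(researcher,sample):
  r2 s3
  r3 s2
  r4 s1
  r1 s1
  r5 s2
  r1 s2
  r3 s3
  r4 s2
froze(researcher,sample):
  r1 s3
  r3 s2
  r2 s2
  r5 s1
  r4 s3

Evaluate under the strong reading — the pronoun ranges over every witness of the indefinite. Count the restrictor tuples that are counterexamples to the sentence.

5

"it" takes "a sample" as antecedent — a donkey pronoun bound across the clause boundary.
Strong reading: for every (r,s) with collected(r,s), labelled(r,s) ∧ froze(r,s).
Restrictor pairs: (r1,s3) ✗  (r2,s2) ✗  (r4,s2) ✗  (r4,s3) ✗  (r5,s1) ✗
Counterexamples (restrictor pairs failing the scope): 5.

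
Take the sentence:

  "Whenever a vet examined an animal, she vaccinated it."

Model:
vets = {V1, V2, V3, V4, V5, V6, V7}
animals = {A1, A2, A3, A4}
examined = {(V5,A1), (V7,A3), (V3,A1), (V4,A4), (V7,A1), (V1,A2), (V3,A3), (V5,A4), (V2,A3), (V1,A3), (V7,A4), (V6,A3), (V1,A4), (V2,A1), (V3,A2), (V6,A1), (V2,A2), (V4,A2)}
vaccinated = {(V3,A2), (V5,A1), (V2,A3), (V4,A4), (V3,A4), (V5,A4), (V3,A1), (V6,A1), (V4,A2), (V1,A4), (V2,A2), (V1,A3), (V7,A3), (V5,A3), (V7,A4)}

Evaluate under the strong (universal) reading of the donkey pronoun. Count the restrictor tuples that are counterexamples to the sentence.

"it" takes "an animal" as antecedent — a donkey pronoun bound across the clause boundary.
Strong reading: for every (v,a) with examined(v,a), vaccinated(v,a).
Restrictor pairs: (V1,A2) ✗  (V1,A3) ✓  (V1,A4) ✓  (V2,A1) ✗  (V2,A2) ✓  (V2,A3) ✓  (V3,A1) ✓  (V3,A2) ✓  (V3,A3) ✗  (V4,A2) ✓  (V4,A4) ✓  (V5,A1) ✓  (V5,A4) ✓  (V6,A1) ✓  (V6,A3) ✗  (V7,A1) ✗  (V7,A3) ✓  (V7,A4) ✓
Counterexamples (restrictor pairs failing the scope): 5.

5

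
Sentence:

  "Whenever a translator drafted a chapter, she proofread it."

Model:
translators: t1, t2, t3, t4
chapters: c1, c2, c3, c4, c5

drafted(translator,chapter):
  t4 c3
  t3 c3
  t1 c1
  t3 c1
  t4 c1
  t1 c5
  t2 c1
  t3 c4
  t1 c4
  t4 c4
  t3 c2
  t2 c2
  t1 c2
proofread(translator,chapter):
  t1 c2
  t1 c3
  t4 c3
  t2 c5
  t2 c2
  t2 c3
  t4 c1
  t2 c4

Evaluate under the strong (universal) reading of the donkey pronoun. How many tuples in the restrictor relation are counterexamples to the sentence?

"it" takes "a chapter" as antecedent — a donkey pronoun bound across the clause boundary.
Strong reading: for every (t,c) with drafted(t,c), proofread(t,c).
Restrictor pairs: (t1,c1) ✗  (t1,c2) ✓  (t1,c4) ✗  (t1,c5) ✗  (t2,c1) ✗  (t2,c2) ✓  (t3,c1) ✗  (t3,c2) ✗  (t3,c3) ✗  (t3,c4) ✗  (t4,c1) ✓  (t4,c3) ✓  (t4,c4) ✗
Counterexamples (restrictor pairs failing the scope): 9.

9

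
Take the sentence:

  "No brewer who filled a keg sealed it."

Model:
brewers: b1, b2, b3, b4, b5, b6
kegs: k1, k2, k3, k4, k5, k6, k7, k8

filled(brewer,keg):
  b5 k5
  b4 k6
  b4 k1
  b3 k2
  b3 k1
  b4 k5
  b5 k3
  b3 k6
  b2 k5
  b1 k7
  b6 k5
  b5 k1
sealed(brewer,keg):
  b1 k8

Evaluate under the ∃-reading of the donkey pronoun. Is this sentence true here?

True

"it" takes "a keg" as antecedent — a donkey pronoun bound across the clause boundary.
Truth condition: for no (b,k) with filled(b,k) does sealed(b,k) hold.
Restrictor pairs — does the scope hold? (b1,k7):fails  (b2,k5):fails  (b3,k1):fails  (b3,k2):fails  (b3,k6):fails  (b4,k1):fails  (b4,k5):fails  (b4,k6):fails  (b5,k1):fails  (b5,k3):fails  (b5,k5):fails  (b6,k5):fails
Scope holds for no restrictor pair, so the sentence is true.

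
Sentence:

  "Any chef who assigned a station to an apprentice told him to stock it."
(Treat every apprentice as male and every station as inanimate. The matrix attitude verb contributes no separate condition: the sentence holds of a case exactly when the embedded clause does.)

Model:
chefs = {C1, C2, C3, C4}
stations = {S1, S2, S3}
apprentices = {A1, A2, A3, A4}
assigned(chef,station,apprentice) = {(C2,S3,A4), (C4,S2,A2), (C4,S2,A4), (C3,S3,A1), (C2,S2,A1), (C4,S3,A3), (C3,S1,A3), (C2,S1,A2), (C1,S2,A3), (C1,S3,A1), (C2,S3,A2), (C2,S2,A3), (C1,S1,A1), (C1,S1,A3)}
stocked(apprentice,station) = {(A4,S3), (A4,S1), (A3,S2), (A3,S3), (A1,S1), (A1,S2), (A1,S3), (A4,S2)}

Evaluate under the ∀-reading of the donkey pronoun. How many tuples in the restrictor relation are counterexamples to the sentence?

5

"him" takes "an apprentice" as antecedent and "it" takes "a station"; both are donkey pronouns co-varying with the restrictor.
Strong reading: for every (c,s,a) with assigned(c,s,a), stocked(a,s).
Restrictor triples: (C1,S1,A1)→stocked(A1,S1) ✓  (C1,S1,A3)→stocked(A3,S1) ✗  (C1,S2,A3)→stocked(A3,S2) ✓  (C1,S3,A1)→stocked(A1,S3) ✓  (C2,S1,A2)→stocked(A2,S1) ✗  (C2,S2,A1)→stocked(A1,S2) ✓  (C2,S2,A3)→stocked(A3,S2) ✓  (C2,S3,A2)→stocked(A2,S3) ✗  (C2,S3,A4)→stocked(A4,S3) ✓  (C3,S1,A3)→stocked(A3,S1) ✗  (C3,S3,A1)→stocked(A1,S3) ✓  (C4,S2,A2)→stocked(A2,S2) ✗  (C4,S2,A4)→stocked(A4,S2) ✓  (C4,S3,A3)→stocked(A3,S3) ✓
Counterexamples (restrictor triples failing the scope): 5.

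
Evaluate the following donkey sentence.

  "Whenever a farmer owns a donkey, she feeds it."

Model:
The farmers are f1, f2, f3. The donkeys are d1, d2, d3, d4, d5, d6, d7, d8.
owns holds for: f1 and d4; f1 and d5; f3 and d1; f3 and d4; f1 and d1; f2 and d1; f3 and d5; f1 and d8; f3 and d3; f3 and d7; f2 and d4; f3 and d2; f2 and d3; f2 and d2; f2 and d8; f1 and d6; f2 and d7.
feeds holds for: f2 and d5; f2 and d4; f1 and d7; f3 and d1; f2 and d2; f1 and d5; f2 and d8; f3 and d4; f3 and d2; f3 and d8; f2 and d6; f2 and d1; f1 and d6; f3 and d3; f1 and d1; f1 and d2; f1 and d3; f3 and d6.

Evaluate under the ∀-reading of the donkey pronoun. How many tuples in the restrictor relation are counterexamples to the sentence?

"it" takes "a donkey" as antecedent — a donkey pronoun bound across the clause boundary.
Strong reading: for every (f,d) with owns(f,d), feeds(f,d).
Restrictor pairs: (f1,d1) ✓  (f1,d4) ✗  (f1,d5) ✓  (f1,d6) ✓  (f1,d8) ✗  (f2,d1) ✓  (f2,d2) ✓  (f2,d3) ✗  (f2,d4) ✓  (f2,d7) ✗  (f2,d8) ✓  (f3,d1) ✓  (f3,d2) ✓  (f3,d3) ✓  (f3,d4) ✓  (f3,d5) ✗  (f3,d7) ✗
Counterexamples (restrictor pairs failing the scope): 6.

6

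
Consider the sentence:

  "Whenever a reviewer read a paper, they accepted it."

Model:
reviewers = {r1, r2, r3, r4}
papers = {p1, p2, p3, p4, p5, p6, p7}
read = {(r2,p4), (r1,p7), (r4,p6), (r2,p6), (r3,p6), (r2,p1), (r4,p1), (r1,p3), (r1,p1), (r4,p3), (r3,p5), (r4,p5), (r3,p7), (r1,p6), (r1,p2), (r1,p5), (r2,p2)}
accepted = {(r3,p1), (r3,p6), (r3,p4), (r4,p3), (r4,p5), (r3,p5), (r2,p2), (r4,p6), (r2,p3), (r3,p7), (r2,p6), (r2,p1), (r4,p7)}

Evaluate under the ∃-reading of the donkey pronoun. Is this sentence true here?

"it" takes "a paper" as antecedent — a donkey pronoun bound across the clause boundary.
Weak reading: every reviewer r with some read-paper has at least one read-paper p such that accepted(r,p).
Per reviewer: r1:✗  r2:✓  r3:✓  r4:✓
r1 has no witness among its read-papers.

False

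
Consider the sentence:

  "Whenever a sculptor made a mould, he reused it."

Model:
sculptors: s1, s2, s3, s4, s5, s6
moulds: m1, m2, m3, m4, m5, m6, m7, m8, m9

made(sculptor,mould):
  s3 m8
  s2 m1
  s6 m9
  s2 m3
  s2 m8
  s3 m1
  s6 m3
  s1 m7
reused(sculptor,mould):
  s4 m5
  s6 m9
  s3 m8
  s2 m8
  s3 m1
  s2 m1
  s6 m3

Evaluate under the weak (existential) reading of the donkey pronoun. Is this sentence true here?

"it" takes "a mould" as antecedent — a donkey pronoun bound across the clause boundary.
Weak reading: every sculptor s with some made-mould has at least one made-mould m such that reused(s,m).
Per sculptor: s1:✗  s2:✓  s3:✓  s6:✓
s1 has no witness among its made-moulds.

False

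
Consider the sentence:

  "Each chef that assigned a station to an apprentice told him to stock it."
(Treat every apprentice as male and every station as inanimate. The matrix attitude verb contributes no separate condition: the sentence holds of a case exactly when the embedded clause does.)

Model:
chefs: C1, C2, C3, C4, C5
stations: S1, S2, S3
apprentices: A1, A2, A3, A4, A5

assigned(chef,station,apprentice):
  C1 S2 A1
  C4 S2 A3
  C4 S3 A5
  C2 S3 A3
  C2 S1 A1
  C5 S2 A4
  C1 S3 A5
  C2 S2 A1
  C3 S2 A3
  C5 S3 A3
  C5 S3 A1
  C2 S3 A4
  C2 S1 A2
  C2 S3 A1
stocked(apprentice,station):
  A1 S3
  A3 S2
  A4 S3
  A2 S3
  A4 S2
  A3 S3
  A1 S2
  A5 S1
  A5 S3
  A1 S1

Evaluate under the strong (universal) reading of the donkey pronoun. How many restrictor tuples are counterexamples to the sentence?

"him" takes "an apprentice" as antecedent and "it" takes "a station"; both are donkey pronouns co-varying with the restrictor.
Strong reading: for every (c,s,a) with assigned(c,s,a), stocked(a,s).
Restrictor triples: (C1,S2,A1)→stocked(A1,S2) ✓  (C1,S3,A5)→stocked(A5,S3) ✓  (C2,S1,A1)→stocked(A1,S1) ✓  (C2,S1,A2)→stocked(A2,S1) ✗  (C2,S2,A1)→stocked(A1,S2) ✓  (C2,S3,A1)→stocked(A1,S3) ✓  (C2,S3,A3)→stocked(A3,S3) ✓  (C2,S3,A4)→stocked(A4,S3) ✓  (C3,S2,A3)→stocked(A3,S2) ✓  (C4,S2,A3)→stocked(A3,S2) ✓  (C4,S3,A5)→stocked(A5,S3) ✓  (C5,S2,A4)→stocked(A4,S2) ✓  (C5,S3,A1)→stocked(A1,S3) ✓  (C5,S3,A3)→stocked(A3,S3) ✓
Counterexamples (restrictor triples failing the scope): 1.

1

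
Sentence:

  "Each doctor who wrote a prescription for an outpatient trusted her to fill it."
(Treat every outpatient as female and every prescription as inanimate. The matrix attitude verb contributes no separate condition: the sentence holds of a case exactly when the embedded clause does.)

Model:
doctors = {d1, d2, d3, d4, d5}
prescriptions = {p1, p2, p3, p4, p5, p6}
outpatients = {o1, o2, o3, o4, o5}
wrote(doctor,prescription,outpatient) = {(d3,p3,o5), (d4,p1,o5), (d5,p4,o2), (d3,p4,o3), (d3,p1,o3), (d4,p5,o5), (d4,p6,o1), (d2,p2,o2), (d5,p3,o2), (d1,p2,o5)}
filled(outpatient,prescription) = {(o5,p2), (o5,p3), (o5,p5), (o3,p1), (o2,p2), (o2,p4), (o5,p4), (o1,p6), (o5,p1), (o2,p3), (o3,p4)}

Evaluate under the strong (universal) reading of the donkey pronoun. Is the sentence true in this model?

"her" takes "an outpatient" as antecedent and "it" takes "a prescription"; both are donkey pronouns co-varying with the restrictor.
Strong reading: for every (d,p,o) with wrote(d,p,o), filled(o,p).
Restrictor triples: (d1,p2,o5)→filled(o5,p2) ✓  (d2,p2,o2)→filled(o2,p2) ✓  (d3,p1,o3)→filled(o3,p1) ✓  (d3,p3,o5)→filled(o5,p3) ✓  (d3,p4,o3)→filled(o3,p4) ✓  (d4,p1,o5)→filled(o5,p1) ✓  (d4,p5,o5)→filled(o5,p5) ✓  (d4,p6,o1)→filled(o1,p6) ✓  (d5,p3,o2)→filled(o2,p3) ✓  (d5,p4,o2)→filled(o2,p4) ✓
Every restrictor triple satisfies the scope.

True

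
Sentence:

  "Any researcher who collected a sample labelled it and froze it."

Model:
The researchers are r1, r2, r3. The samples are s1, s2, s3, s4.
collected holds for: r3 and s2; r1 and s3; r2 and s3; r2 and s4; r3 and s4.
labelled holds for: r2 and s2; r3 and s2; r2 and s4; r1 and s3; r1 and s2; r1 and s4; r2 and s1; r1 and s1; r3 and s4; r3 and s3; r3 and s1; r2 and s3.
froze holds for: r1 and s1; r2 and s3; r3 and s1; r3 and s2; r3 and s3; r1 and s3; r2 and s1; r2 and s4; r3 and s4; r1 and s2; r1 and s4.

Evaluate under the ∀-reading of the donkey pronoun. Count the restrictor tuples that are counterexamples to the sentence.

"it" takes "a sample" as antecedent — a donkey pronoun bound across the clause boundary.
Strong reading: for every (r,s) with collected(r,s), labelled(r,s) ∧ froze(r,s).
Restrictor pairs: (r1,s3) ✓  (r2,s3) ✓  (r2,s4) ✓  (r3,s2) ✓  (r3,s4) ✓
Counterexamples (restrictor pairs failing the scope): 0.

0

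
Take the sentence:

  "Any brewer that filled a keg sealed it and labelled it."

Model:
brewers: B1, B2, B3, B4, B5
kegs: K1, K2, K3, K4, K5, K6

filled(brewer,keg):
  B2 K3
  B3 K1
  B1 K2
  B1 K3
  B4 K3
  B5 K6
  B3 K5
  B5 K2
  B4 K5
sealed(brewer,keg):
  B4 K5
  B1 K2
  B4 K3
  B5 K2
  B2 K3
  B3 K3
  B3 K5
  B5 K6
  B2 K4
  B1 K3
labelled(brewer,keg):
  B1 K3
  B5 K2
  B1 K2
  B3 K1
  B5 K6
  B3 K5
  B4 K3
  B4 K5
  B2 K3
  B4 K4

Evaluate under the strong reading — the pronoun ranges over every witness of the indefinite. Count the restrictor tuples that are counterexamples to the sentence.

"it" takes "a keg" as antecedent — a donkey pronoun bound across the clause boundary.
Strong reading: for every (b,k) with filled(b,k), sealed(b,k) ∧ labelled(b,k).
Restrictor pairs: (B1,K2) ✓  (B1,K3) ✓  (B2,K3) ✓  (B3,K1) ✗  (B3,K5) ✓  (B4,K3) ✓  (B4,K5) ✓  (B5,K2) ✓  (B5,K6) ✓
Counterexamples (restrictor pairs failing the scope): 1.

1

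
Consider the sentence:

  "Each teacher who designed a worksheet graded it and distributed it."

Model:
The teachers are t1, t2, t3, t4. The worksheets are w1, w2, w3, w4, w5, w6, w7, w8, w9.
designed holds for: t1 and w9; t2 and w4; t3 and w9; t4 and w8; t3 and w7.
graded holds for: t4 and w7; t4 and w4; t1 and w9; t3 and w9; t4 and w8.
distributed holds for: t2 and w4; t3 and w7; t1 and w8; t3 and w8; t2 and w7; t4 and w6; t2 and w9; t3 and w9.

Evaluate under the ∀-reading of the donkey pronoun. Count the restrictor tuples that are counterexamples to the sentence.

"it" takes "a worksheet" as antecedent — a donkey pronoun bound across the clause boundary.
Strong reading: for every (t,w) with designed(t,w), graded(t,w) ∧ distributed(t,w).
Restrictor pairs: (t1,w9) ✗  (t2,w4) ✗  (t3,w7) ✗  (t3,w9) ✓  (t4,w8) ✗
Counterexamples (restrictor pairs failing the scope): 4.

4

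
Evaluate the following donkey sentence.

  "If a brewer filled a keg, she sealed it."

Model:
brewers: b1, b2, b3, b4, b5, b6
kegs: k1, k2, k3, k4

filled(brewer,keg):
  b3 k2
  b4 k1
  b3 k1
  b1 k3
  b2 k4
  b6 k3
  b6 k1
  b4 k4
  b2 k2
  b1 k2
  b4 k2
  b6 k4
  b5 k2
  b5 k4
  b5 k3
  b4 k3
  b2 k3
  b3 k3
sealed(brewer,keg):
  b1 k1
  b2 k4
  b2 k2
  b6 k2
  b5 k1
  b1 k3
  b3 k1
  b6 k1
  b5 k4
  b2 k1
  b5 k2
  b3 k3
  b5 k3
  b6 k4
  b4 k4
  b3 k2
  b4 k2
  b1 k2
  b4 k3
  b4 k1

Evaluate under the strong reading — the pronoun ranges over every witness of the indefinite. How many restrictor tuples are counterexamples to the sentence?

2

"it" takes "a keg" as antecedent — a donkey pronoun bound across the clause boundary.
Strong reading: for every (b,k) with filled(b,k), sealed(b,k).
Restrictor pairs: (b1,k2) ✓  (b1,k3) ✓  (b2,k2) ✓  (b2,k3) ✗  (b2,k4) ✓  (b3,k1) ✓  (b3,k2) ✓  (b3,k3) ✓  (b4,k1) ✓  (b4,k2) ✓  (b4,k3) ✓  (b4,k4) ✓  (b5,k2) ✓  (b5,k3) ✓  (b5,k4) ✓  (b6,k1) ✓  (b6,k3) ✗  (b6,k4) ✓
Counterexamples (restrictor pairs failing the scope): 2.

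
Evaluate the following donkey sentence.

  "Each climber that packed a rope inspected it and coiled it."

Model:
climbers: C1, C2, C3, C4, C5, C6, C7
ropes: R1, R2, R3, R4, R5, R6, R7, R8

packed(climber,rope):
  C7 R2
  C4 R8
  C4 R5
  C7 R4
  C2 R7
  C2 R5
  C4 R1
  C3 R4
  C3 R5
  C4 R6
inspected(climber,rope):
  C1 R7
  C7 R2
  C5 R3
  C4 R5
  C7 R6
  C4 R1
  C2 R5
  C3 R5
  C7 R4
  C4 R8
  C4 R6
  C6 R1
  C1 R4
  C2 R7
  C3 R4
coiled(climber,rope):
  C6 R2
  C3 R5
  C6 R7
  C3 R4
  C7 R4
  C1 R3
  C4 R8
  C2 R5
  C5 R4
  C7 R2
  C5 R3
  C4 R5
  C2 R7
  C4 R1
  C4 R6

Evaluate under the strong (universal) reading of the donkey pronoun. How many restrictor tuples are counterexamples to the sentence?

"it" takes "a rope" as antecedent — a donkey pronoun bound across the clause boundary.
Strong reading: for every (c,r) with packed(c,r), inspected(c,r) ∧ coiled(c,r).
Restrictor pairs: (C2,R5) ✓  (C2,R7) ✓  (C3,R4) ✓  (C3,R5) ✓  (C4,R1) ✓  (C4,R5) ✓  (C4,R6) ✓  (C4,R8) ✓  (C7,R2) ✓  (C7,R4) ✓
Counterexamples (restrictor pairs failing the scope): 0.

0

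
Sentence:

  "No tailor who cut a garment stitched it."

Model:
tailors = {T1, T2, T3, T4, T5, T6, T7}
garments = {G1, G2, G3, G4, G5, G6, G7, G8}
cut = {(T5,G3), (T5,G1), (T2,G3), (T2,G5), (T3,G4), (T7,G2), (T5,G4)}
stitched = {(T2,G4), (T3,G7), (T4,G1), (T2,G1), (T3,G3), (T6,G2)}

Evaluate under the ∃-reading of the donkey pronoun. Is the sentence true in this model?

"it" takes "a garment" as antecedent — a donkey pronoun bound across the clause boundary.
Truth condition: for no (t,g) with cut(t,g) does stitched(t,g) hold.
Restrictor pairs — does the scope hold? (T2,G3):fails  (T2,G5):fails  (T3,G4):fails  (T5,G1):fails  (T5,G3):fails  (T5,G4):fails  (T7,G2):fails
Scope holds for no restrictor pair, so the sentence is true.

True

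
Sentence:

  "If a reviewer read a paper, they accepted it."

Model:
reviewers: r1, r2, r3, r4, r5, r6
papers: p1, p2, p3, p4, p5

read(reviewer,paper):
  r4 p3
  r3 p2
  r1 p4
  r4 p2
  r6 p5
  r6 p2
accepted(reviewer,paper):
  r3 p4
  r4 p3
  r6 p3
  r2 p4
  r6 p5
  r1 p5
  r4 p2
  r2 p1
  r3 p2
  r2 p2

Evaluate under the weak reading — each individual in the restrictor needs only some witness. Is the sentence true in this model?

False

"it" takes "a paper" as antecedent — a donkey pronoun bound across the clause boundary.
Weak reading: every reviewer r with some read-paper has at least one read-paper p such that accepted(r,p).
Per reviewer: r1:✗  r3:✓  r4:✓  r6:✓
r1 has no witness among its read-papers.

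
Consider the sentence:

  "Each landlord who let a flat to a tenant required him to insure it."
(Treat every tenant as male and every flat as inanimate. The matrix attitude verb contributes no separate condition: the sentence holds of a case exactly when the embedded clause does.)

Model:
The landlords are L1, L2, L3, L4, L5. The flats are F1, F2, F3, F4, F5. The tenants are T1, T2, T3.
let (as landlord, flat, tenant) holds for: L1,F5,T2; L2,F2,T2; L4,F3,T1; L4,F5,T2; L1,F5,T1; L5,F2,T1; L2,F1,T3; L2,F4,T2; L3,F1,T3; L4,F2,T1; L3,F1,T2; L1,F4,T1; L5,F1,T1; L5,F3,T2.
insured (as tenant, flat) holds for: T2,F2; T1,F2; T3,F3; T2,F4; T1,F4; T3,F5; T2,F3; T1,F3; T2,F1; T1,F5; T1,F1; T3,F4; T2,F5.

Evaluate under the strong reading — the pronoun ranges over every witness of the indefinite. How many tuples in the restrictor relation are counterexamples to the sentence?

2

"him" takes "a tenant" as antecedent and "it" takes "a flat"; both are donkey pronouns co-varying with the restrictor.
Strong reading: for every (l,f,t) with let(l,f,t), insured(t,f).
Restrictor triples: (L1,F4,T1)→insured(T1,F4) ✓  (L1,F5,T1)→insured(T1,F5) ✓  (L1,F5,T2)→insured(T2,F5) ✓  (L2,F1,T3)→insured(T3,F1) ✗  (L2,F2,T2)→insured(T2,F2) ✓  (L2,F4,T2)→insured(T2,F4) ✓  (L3,F1,T2)→insured(T2,F1) ✓  (L3,F1,T3)→insured(T3,F1) ✗  (L4,F2,T1)→insured(T1,F2) ✓  (L4,F3,T1)→insured(T1,F3) ✓  (L4,F5,T2)→insured(T2,F5) ✓  (L5,F1,T1)→insured(T1,F1) ✓  (L5,F2,T1)→insured(T1,F2) ✓  (L5,F3,T2)→insured(T2,F3) ✓
Counterexamples (restrictor triples failing the scope): 2.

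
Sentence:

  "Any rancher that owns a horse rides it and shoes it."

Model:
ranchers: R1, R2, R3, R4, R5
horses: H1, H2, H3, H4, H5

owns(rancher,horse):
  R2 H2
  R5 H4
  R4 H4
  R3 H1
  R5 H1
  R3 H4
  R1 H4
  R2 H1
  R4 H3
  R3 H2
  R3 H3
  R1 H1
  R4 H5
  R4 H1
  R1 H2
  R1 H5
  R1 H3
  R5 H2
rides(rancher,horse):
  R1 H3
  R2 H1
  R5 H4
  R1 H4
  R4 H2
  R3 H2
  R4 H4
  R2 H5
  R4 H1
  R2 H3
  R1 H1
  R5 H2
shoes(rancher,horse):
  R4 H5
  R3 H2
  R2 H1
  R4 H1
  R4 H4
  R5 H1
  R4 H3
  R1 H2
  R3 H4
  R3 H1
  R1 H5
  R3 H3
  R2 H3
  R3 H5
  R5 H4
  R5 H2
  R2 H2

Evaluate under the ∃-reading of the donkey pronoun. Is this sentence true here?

"it" takes "a horse" as antecedent — a donkey pronoun bound across the clause boundary.
Weak reading: every rancher r with some owns-horse has at least one owns-horse h such that rides(r,h) ∧ shoes(r,h).
Per rancher: R1:✗  R2:✓  R3:✓  R4:✓  R5:✓
R1 has no witness among its owns-horses.

False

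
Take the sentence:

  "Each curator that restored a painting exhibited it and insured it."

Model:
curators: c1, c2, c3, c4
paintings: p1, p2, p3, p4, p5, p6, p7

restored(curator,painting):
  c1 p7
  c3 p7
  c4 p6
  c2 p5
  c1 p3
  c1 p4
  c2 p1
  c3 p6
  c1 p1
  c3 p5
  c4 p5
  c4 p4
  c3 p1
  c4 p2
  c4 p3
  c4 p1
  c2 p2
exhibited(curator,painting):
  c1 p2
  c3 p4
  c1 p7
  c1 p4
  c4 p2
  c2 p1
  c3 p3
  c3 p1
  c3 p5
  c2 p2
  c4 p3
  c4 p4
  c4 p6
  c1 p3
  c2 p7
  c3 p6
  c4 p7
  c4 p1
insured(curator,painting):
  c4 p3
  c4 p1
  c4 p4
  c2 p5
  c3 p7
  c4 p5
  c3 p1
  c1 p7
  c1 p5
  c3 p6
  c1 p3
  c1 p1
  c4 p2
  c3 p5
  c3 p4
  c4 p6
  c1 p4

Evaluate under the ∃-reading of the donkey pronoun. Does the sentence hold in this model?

False

"it" takes "a painting" as antecedent — a donkey pronoun bound across the clause boundary.
Weak reading: every curator c with some restored-painting has at least one restored-painting p such that exhibited(c,p) ∧ insured(c,p).
Per curator: c1:✓  c2:✗  c3:✓  c4:✓
c2 has no witness among its restored-paintings.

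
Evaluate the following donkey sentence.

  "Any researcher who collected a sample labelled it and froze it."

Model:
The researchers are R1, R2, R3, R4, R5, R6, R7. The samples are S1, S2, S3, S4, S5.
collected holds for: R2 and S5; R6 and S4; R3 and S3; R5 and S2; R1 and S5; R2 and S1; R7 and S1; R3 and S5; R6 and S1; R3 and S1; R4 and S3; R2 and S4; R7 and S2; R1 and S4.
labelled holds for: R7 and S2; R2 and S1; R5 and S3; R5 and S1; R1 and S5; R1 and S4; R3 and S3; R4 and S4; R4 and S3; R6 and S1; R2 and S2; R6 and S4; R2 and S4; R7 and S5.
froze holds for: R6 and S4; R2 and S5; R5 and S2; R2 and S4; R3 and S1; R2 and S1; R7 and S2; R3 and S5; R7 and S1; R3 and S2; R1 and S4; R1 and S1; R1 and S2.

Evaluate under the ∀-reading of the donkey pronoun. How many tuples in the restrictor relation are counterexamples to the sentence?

"it" takes "a sample" as antecedent — a donkey pronoun bound across the clause boundary.
Strong reading: for every (r,s) with collected(r,s), labelled(r,s) ∧ froze(r,s).
Restrictor pairs: (R1,S4) ✓  (R1,S5) ✗  (R2,S1) ✓  (R2,S4) ✓  (R2,S5) ✗  (R3,S1) ✗  (R3,S3) ✗  (R3,S5) ✗  (R4,S3) ✗  (R5,S2) ✗  (R6,S1) ✗  (R6,S4) ✓  (R7,S1) ✗  (R7,S2) ✓
Counterexamples (restrictor pairs failing the scope): 9.

9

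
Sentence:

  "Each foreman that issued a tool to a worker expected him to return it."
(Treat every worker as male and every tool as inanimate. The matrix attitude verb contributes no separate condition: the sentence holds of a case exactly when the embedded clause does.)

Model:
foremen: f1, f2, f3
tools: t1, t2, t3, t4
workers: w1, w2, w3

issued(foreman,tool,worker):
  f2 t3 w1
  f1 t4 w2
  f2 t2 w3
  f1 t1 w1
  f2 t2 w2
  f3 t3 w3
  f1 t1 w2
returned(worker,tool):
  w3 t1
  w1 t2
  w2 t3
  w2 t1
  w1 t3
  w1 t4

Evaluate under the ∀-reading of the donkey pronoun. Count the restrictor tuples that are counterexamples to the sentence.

5

"him" takes "a worker" as antecedent and "it" takes "a tool"; both are donkey pronouns co-varying with the restrictor.
Strong reading: for every (f,t,w) with issued(f,t,w), returned(w,t).
Restrictor triples: (f1,t1,w1)→returned(w1,t1) ✗  (f1,t1,w2)→returned(w2,t1) ✓  (f1,t4,w2)→returned(w2,t4) ✗  (f2,t2,w2)→returned(w2,t2) ✗  (f2,t2,w3)→returned(w3,t2) ✗  (f2,t3,w1)→returned(w1,t3) ✓  (f3,t3,w3)→returned(w3,t3) ✗
Counterexamples (restrictor triples failing the scope): 5.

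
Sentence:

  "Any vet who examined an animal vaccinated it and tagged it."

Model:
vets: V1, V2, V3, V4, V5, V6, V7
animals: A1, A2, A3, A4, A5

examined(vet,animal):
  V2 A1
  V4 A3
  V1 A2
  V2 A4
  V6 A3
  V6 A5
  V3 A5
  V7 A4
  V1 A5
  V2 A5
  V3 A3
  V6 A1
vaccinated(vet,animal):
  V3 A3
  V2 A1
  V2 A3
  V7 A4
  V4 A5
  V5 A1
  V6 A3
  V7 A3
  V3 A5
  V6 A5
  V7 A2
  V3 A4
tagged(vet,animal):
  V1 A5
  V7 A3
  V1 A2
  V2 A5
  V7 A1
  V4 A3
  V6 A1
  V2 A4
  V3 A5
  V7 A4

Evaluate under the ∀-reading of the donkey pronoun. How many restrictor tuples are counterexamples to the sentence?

"it" takes "an animal" as antecedent — a donkey pronoun bound across the clause boundary.
Strong reading: for every (v,a) with examined(v,a), vaccinated(v,a) ∧ tagged(v,a).
Restrictor pairs: (V1,A2) ✗  (V1,A5) ✗  (V2,A1) ✗  (V2,A4) ✗  (V2,A5) ✗  (V3,A3) ✗  (V3,A5) ✓  (V4,A3) ✗  (V6,A1) ✗  (V6,A3) ✗  (V6,A5) ✗  (V7,A4) ✓
Counterexamples (restrictor pairs failing the scope): 10.

10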